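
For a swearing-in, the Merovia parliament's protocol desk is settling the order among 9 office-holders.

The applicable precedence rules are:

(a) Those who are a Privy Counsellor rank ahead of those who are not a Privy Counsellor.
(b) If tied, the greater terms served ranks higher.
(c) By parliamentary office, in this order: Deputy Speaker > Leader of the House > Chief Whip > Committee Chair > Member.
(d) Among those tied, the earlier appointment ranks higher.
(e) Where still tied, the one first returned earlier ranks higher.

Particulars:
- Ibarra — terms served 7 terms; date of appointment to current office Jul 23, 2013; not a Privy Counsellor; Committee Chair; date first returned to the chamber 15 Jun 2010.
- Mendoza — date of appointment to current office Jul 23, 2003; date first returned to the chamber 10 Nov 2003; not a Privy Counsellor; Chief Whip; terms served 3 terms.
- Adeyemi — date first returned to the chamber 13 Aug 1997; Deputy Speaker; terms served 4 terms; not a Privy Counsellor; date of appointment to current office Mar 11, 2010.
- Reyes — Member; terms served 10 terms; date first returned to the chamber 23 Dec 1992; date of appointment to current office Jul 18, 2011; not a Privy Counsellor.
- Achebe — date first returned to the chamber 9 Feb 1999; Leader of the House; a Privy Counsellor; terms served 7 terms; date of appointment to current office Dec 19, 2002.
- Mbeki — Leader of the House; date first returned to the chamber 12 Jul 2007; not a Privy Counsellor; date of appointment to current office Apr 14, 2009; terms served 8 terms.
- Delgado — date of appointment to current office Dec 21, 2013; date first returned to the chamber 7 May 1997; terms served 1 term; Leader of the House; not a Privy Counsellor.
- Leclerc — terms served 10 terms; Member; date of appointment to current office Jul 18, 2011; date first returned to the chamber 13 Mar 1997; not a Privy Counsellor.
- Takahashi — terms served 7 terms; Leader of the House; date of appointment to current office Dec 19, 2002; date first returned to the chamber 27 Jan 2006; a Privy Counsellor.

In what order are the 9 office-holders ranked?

By the first rule: Achebe and Takahashi (both a Privy Counsellor); then Reyes, Leclerc, Mbeki, Ibarra, Adeyemi, Mendoza and Delgado (each not a Privy Counsellor).
Achebe and Takahashi both have terms served 7 terms, so the next rule applies.
Achebe and Takahashi are each Leader of the House, so the next rule applies.
Achebe and Takahashi both have date of appointment to current office Dec 19, 2002, so the next rule applies.
Among Achebe and Takahashi, by date first returned to the chamber (earlier first): Achebe (9 Feb 1999) before Takahashi (27 Jan 2006).
Among Reyes, Leclerc, Mbeki, Ibarra, Adeyemi, Mendoza and Delgado, by terms served (higher first): Reyes and Leclerc (10 terms) before Mbeki (8 terms) before Ibarra (7 terms) before Adeyemi (4 terms) before Mendoza (3 terms) before Delgado (1 term).
Reyes and Leclerc are each Member, so the next rule applies.
Reyes and Leclerc both have date of appointment to current office Jul 18, 2011, so the next rule applies.
Among Reyes and Leclerc, by date first returned to the chamber (earlier first): Reyes (23 Dec 1992) before Leclerc (13 Mar 1997).
Full order: Achebe, Takahashi, Reyes, Leclerc, Mbeki, Ibarra, Adeyemi, Mendoza, Delgado.

Achebe, Takahashi, Reyes, Leclerc, Mbeki, Ibarra, Adeyemi, Mendoza, Delgado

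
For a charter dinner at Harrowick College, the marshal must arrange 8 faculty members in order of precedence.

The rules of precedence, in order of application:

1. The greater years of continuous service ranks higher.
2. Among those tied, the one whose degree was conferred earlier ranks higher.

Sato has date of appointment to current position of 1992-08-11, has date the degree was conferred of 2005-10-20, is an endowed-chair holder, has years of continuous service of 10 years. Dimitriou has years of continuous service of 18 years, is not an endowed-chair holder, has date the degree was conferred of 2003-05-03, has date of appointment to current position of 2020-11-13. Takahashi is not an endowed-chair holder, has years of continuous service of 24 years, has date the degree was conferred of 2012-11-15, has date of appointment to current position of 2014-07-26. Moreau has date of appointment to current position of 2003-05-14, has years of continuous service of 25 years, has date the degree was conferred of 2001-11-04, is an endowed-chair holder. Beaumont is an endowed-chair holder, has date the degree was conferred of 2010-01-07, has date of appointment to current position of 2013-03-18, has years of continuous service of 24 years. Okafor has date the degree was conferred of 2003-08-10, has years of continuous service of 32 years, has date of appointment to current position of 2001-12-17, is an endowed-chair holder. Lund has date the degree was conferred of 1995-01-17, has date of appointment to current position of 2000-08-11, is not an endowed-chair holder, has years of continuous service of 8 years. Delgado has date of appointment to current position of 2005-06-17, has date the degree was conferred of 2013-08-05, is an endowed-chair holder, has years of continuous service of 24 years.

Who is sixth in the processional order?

By years of continuous service (higher first): Okafor (32 years); then Moreau (25 years); then Beaumont, Takahashi and Delgado (each 24 years); then Dimitriou (18 years); then Sato (10 years); then Lund (8 years).
Among Beaumont, Takahashi and Delgado, by date the degree was conferred (earlier first): Beaumont (2010-01-07) before Takahashi (2012-11-15) before Delgado (2013-08-05).
Order: Okafor, Moreau, Beaumont, Takahashi, Delgado, Dimitriou, Sato, Lund.

Dimitriou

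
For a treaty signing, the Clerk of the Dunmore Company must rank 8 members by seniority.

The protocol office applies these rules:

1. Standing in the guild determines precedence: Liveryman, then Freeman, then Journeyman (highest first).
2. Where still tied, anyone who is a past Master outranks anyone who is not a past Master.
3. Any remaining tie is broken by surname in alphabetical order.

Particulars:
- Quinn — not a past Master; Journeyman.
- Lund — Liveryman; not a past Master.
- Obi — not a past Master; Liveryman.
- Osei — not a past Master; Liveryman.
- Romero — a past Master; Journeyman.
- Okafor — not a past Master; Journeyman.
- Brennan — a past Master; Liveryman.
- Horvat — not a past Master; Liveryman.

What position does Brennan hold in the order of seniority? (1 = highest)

1

By standing in the guild: Brennan, Horvat, Lund, Obi and Osei (Liveryman); then Romero, Okafor and Quinn (Journeyman).
Among Brennan, Horvat, Lund, Obi and Osei, a past Master before not a past Master: Brennan (a past Master) before Horvat, Lund, Obi and Osei (not a past Master).
Among Horvat, Lund, Obi and Osei, alphabetically by surname: Horvat before Lund before Obi before Osei.
Among Romero, Okafor and Quinn, a past Master before not a past Master: Romero (a past Master) before Okafor and Quinn (not a past Master).
Among Okafor and Quinn, alphabetically by surname: Okafor before Quinn.
Order: Brennan, Horvat, Lund, Obi, Osei, Romero, Okafor, Quinn. So position 1.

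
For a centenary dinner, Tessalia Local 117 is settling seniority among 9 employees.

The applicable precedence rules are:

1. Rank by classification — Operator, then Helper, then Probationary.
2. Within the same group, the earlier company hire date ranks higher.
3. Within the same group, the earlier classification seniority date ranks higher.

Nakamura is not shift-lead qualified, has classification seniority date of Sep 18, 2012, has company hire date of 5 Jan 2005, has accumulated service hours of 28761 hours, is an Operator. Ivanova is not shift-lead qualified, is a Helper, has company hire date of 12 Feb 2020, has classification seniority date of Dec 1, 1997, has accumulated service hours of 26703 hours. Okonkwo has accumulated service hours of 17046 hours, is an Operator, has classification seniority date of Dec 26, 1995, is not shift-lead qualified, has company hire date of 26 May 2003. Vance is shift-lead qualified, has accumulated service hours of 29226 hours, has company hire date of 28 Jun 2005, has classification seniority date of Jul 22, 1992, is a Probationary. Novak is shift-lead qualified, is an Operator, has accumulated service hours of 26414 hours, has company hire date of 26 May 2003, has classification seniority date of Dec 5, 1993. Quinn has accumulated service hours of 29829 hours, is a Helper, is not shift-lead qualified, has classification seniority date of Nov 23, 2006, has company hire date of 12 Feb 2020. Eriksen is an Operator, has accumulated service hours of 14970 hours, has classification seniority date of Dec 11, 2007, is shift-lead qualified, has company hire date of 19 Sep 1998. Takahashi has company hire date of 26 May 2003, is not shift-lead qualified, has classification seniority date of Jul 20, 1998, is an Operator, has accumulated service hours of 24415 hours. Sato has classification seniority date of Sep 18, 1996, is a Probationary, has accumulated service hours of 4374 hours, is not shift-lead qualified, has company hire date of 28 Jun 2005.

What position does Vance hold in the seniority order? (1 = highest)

By classification: Eriksen, Novak, Okonkwo, Takahashi and Nakamura (Operator); then Ivanova and Quinn (Helper); then Vance and Sato (Probationary).
Among Eriksen, Novak, Okonkwo, Takahashi and Nakamura, by company hire date (earlier first): Eriksen (19 Sep 1998) before Novak, Okonkwo and Takahashi (26 May 2003) before Nakamura (5 Jan 2005).
Among Novak, Okonkwo and Takahashi, by classification seniority date (earlier first): Novak (Dec 5, 1993) before Okonkwo (Dec 26, 1995) before Takahashi (Jul 20, 1998).
Ivanova and Quinn both have company hire date 12 Feb 2020, so the next rule applies.
Among Ivanova and Quinn, by classification seniority date (earlier first): Ivanova (Dec 1, 1997) before Quinn (Nov 23, 2006).
Vance and Sato both have company hire date 28 Jun 2005, so the next rule applies.
Among Vance and Sato, by classification seniority date (earlier first): Vance (Jul 22, 1992) before Sato (Sep 18, 1996).
Order: Eriksen, Novak, Okonkwo, Takahashi, Nakamura, Ivanova, Quinn, Vance, Sato. So position 8.

8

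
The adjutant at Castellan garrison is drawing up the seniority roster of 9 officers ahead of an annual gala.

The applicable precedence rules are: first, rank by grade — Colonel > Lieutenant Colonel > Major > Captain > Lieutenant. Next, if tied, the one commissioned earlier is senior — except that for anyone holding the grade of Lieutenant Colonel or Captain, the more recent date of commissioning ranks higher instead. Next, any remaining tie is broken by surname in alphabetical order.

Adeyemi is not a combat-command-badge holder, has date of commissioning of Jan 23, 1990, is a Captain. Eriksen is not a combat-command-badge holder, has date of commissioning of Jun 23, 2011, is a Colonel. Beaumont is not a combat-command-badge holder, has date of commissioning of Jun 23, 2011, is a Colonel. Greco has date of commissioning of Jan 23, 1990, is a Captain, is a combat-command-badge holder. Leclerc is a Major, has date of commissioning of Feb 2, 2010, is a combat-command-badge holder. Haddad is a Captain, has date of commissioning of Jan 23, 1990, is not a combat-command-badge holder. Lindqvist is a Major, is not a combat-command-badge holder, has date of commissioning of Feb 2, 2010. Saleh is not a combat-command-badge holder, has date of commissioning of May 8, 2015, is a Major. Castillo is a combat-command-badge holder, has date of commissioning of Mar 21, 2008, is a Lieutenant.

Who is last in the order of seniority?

By grade: Beaumont and Eriksen (Colonel); then Leclerc, Lindqvist and Saleh (Major); then Adeyemi, Greco and Haddad (Captain); then Castillo (Lieutenant).
Beaumont and Eriksen both have date of commissioning Jun 23, 2011, so the next rule applies.
Among Beaumont and Eriksen, alphabetically by surname: Beaumont before Eriksen.
Among Leclerc, Lindqvist and Saleh, by date of commissioning (earlier first): Leclerc and Lindqvist (Feb 2, 2010) before Saleh (May 8, 2015).
Among Leclerc and Lindqvist, alphabetically by surname: Leclerc before Lindqvist.
Adeyemi, Greco and Haddad all have date of commissioning Jan 23, 1990, so the next rule applies.
Among Adeyemi, Greco and Haddad, alphabetically by surname: Adeyemi before Greco before Haddad.
Order: Beaumont, Eriksen, Leclerc, Lindqvist, Saleh, Adeyemi, Greco, Haddad, Castillo.

Castillo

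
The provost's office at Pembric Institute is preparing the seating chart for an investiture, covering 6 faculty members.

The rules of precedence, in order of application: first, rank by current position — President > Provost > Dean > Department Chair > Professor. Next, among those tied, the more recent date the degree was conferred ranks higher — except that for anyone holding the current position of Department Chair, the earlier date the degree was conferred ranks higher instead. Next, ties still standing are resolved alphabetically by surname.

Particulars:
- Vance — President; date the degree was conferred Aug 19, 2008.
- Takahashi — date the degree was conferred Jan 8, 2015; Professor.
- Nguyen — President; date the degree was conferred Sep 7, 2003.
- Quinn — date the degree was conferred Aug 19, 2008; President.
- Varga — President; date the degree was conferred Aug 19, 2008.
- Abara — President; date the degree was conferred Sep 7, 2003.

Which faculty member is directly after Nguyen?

By current position: Quinn, Vance, Varga, Abara and Nguyen (President); then Takahashi (Professor).
Among Quinn, Vance, Varga, Abara and Nguyen, by date the degree was conferred (later first): Quinn, Vance and Varga (Aug 19, 2008) before Abara and Nguyen (Sep 7, 2003).
Among Quinn, Vance and Varga, alphabetically by surname: Quinn before Vance before Varga.
Among Abara and Nguyen, alphabetically by surname: Abara before Nguyen.
Order: Quinn, Vance, Varga, Abara, Nguyen, Takahashi.

Takahashi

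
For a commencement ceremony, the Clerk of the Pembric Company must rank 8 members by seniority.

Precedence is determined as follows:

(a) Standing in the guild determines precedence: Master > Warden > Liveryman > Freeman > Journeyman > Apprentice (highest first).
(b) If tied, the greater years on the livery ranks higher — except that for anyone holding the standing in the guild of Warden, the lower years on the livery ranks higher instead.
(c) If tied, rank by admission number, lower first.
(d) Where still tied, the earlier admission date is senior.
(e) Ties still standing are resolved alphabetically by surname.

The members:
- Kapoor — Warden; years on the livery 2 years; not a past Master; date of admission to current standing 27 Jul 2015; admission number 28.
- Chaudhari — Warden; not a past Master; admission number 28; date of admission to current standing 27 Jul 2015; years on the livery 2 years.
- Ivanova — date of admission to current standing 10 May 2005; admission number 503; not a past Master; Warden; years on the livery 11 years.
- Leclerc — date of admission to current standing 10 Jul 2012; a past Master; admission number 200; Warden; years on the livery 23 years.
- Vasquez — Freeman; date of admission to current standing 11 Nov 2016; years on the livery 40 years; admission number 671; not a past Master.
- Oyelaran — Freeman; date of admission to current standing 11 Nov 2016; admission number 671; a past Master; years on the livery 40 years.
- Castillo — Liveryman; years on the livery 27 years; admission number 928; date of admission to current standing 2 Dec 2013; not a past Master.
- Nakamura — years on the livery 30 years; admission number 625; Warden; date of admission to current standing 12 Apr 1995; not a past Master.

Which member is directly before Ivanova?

Kapoor

By standing in the guild: Chaudhari, Kapoor, Ivanova, Leclerc and Nakamura (Warden); then Castillo (Liveryman); then Oyelaran and Vasquez (Freeman).
Among Chaudhari, Kapoor, Ivanova, Leclerc and Nakamura, by years on the livery (lower first) (reversed rule for this group): Chaudhari and Kapoor (2 years) before Ivanova (11 years) before Leclerc (23 years) before Nakamura (30 years).
Chaudhari and Kapoor both have admission number 28, so the next rule applies.
Chaudhari and Kapoor both have date of admission to current standing 27 Jul 2015, so the next rule applies.
Among Chaudhari and Kapoor, alphabetically by surname: Chaudhari before Kapoor.
Oyelaran and Vasquez both have years on the livery 40 years, so the next rule applies.
Oyelaran and Vasquez both have admission number 671, so the next rule applies.
Oyelaran and Vasquez both have date of admission to current standing 11 Nov 2016, so the next rule applies.
Among Oyelaran and Vasquez, alphabetically by surname: Oyelaran before Vasquez.
Order: Chaudhari, Kapoor, Ivanova, Leclerc, Nakamura, Castillo, Oyelaran, Vasquez.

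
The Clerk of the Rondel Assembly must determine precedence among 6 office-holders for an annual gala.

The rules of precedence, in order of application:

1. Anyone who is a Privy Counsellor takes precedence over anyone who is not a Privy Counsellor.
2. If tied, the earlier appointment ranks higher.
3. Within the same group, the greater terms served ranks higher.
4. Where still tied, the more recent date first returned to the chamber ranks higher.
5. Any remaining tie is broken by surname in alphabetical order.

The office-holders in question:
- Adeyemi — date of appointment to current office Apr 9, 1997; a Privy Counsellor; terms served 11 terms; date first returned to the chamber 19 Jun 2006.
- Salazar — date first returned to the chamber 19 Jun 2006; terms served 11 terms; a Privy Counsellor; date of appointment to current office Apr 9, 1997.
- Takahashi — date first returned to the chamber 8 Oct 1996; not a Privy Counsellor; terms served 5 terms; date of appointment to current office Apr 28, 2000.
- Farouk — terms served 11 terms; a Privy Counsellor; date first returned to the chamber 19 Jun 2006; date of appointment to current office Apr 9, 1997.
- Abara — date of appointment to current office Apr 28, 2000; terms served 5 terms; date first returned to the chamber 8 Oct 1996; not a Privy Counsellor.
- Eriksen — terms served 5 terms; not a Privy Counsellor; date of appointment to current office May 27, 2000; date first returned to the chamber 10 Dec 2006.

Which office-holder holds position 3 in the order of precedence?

Salazar

By the first rule: Adeyemi, Farouk and Salazar (each a Privy Counsellor); then Abara, Takahashi and Eriksen (each not a Privy Counsellor).
Adeyemi, Farouk and Salazar all have date of appointment to current office Apr 9, 1997, so the next rule applies.
Adeyemi, Farouk and Salazar all have terms served 11 terms, so the next rule applies.
Adeyemi, Farouk and Salazar all have date first returned to the chamber 19 Jun 2006, so the next rule applies.
Among Adeyemi, Farouk and Salazar, alphabetically by surname: Adeyemi before Farouk before Salazar.
Among Abara, Takahashi and Eriksen, by date of appointment to current office (earlier first): Abara and Takahashi (Apr 28, 2000) before Eriksen (May 27, 2000).
Abara and Takahashi both have terms served 5 terms, so the next rule applies.
Abara and Takahashi both have date first returned to the chamber 8 Oct 1996, so the next rule applies.
Among Abara and Takahashi, alphabetically by surname: Abara before Takahashi.
Order: Adeyemi, Farouk, Salazar, Abara, Takahashi, Eriksen.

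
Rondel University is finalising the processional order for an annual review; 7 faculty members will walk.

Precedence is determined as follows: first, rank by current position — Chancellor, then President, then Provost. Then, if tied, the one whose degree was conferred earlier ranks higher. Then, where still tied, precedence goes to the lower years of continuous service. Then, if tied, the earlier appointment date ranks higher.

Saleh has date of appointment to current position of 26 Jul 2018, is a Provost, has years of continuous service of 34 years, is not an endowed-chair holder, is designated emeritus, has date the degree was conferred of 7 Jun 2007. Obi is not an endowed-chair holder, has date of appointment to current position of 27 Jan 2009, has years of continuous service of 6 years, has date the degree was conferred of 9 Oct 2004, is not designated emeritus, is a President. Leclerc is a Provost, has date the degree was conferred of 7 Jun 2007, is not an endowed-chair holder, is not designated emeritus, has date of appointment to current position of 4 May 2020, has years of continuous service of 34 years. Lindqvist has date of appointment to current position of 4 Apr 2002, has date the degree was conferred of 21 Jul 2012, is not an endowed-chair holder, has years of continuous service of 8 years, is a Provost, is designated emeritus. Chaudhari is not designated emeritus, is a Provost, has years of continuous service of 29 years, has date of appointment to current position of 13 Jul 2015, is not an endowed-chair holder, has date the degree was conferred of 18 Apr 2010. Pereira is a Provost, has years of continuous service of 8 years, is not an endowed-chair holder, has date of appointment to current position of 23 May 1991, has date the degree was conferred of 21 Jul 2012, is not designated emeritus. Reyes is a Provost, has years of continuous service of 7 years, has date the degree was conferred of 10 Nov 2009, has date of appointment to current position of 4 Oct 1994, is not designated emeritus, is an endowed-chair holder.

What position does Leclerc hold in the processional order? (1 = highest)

By current position: Obi (President); then Saleh, Leclerc, Reyes, Chaudhari, Pereira and Lindqvist (Provost).
Among Saleh, Leclerc, Reyes, Chaudhari, Pereira and Lindqvist, by date the degree was conferred (earlier first): Saleh and Leclerc (7 Jun 2007) before Reyes (10 Nov 2009) before Chaudhari (18 Apr 2010) before Pereira and Lindqvist (21 Jul 2012).
Saleh and Leclerc both have years of continuous service 34 years, so the next rule applies.
Among Saleh and Leclerc, by date of appointment to current position (earlier first): Saleh (26 Jul 2018) before Leclerc (4 May 2020).
Pereira and Lindqvist both have years of continuous service 8 years, so the next rule applies.
Among Pereira and Lindqvist, by date of appointment to current position (earlier first): Pereira (23 May 1991) before Lindqvist (4 Apr 2002).
Order: Obi, Saleh, Leclerc, Reyes, Chaudhari, Pereira, Lindqvist. So position 3.

3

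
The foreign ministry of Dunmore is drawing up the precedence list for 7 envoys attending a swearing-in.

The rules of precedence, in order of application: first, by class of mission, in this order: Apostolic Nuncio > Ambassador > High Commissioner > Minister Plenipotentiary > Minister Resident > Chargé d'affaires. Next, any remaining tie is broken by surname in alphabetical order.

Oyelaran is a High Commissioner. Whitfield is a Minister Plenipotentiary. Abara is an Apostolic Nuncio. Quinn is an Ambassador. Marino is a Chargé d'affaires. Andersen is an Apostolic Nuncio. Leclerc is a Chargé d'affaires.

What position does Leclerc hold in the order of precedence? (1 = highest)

By class of mission: Abara and Andersen (Apostolic Nuncio); then Quinn (Ambassador); then Oyelaran (High Commissioner); then Whitfield (Minister Plenipotentiary); then Leclerc and Marino (Chargé d'affaires).
Among Abara and Andersen, alphabetically by surname: Abara before Andersen.
Among Leclerc and Marino, alphabetically by surname: Leclerc before Marino.
Order: Abara, Andersen, Quinn, Oyelaran, Whitfield, Leclerc, Marino. So position 6.

6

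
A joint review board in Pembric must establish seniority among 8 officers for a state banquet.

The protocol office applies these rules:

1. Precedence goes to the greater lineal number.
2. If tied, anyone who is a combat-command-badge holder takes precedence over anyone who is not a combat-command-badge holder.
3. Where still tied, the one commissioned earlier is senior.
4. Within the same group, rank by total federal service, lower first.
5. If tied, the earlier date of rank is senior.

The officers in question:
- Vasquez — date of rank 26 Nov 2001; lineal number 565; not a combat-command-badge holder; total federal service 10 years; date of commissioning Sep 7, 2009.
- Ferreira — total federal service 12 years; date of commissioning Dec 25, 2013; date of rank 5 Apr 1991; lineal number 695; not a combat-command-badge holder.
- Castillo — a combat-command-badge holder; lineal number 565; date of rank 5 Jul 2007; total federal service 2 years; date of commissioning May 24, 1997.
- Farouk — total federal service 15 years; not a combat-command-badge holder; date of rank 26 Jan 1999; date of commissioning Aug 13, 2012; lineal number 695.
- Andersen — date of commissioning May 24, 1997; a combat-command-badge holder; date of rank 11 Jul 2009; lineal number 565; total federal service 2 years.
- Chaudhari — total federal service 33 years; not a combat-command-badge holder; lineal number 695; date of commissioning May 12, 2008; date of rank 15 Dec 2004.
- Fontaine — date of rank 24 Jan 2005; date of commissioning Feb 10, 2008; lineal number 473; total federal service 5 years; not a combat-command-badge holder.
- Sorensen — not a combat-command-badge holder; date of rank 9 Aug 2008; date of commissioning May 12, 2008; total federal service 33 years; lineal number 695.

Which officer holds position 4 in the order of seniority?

By lineal number (higher first): Chaudhari, Sorensen, Farouk and Ferreira (each 695); then Castillo, Andersen and Vasquez (each 565); then Fontaine (473).
Chaudhari, Sorensen, Farouk and Ferreira are each not a combat-command-badge holder, so the next rule applies.
Among Chaudhari, Sorensen, Farouk and Ferreira, by date of commissioning (earlier first): Chaudhari and Sorensen (May 12, 2008) before Farouk (Aug 13, 2012) before Ferreira (Dec 25, 2013).
Chaudhari and Sorensen both have total federal service 33 years, so the next rule applies.
Among Chaudhari and Sorensen, by date of rank (earlier first): Chaudhari (15 Dec 2004) before Sorensen (9 Aug 2008).
Among Castillo, Andersen and Vasquez, a combat-command-badge holder before not a combat-command-badge holder: Castillo and Andersen (a combat-command-badge holder) before Vasquez (not a combat-command-badge holder).
Castillo and Andersen both have date of commissioning May 24, 1997, so the next rule applies.
Castillo and Andersen both have total federal service 2 years, so the next rule applies.
Among Castillo and Andersen, by date of rank (earlier first): Castillo (5 Jul 2007) before Andersen (11 Jul 2009).
Order: Chaudhari, Sorensen, Farouk, Ferreira, Castillo, Andersen, Vasquez, Fontaine.

Ferreira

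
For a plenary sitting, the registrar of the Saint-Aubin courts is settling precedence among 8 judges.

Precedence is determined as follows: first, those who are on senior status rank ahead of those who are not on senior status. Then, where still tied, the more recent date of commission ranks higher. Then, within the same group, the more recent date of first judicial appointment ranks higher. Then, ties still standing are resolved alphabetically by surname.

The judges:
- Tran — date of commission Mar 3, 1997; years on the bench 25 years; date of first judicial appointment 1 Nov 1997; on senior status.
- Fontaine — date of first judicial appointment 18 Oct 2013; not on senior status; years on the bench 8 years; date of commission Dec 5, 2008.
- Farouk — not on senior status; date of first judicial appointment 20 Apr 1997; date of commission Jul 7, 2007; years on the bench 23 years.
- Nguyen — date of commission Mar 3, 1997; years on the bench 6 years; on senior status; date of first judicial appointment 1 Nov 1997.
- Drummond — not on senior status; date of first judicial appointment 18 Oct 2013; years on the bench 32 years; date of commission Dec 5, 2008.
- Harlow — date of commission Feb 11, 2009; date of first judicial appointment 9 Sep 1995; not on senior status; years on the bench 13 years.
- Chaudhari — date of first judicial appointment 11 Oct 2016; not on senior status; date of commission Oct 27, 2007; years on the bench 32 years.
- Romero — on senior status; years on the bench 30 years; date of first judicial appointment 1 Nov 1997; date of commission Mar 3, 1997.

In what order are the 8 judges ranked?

By the first rule: Nguyen, Romero and Tran (each on senior status); then Harlow, Drummond, Fontaine, Chaudhari and Farouk (each not on senior status).
Nguyen, Romero and Tran all have date of commission Mar 3, 1997, so the next rule applies.
Nguyen, Romero and Tran all have date of first judicial appointment 1 Nov 1997, so the next rule applies.
Among Nguyen, Romero and Tran, alphabetically by surname: Nguyen before Romero before Tran.
Among Harlow, Drummond, Fontaine, Chaudhari and Farouk, by date of commission (later first): Harlow (Feb 11, 2009) before Drummond and Fontaine (Dec 5, 2008) before Chaudhari (Oct 27, 2007) before Farouk (Jul 7, 2007).
Drummond and Fontaine both have date of first judicial appointment 18 Oct 2013, so the next rule applies.
Among Drummond and Fontaine, alphabetically by surname: Drummond before Fontaine.
Full order: Nguyen, Romero, Tran, Harlow, Drummond, Fontaine, Chaudhari, Farouk.

Nguyen, Romero, Tran, Harlow, Drummond, Fontaine, Chaudhari, Farouk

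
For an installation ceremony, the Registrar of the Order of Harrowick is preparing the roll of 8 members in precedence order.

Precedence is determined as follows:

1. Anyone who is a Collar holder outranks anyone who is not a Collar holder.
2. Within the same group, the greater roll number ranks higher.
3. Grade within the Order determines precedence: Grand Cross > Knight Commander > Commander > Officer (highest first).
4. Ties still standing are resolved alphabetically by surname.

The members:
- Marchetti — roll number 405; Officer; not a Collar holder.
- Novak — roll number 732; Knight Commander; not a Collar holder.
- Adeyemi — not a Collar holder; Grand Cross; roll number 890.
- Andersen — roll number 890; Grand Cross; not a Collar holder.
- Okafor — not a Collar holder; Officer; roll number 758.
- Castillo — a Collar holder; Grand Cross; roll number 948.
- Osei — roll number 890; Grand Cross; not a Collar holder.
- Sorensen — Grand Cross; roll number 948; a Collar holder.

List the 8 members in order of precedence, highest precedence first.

By the first rule: Castillo and Sorensen (both a Collar holder); then Adeyemi, Andersen, Osei, Okafor, Novak and Marchetti (each not a Collar holder).
Castillo and Sorensen both have roll number 948, so the next rule applies.
Castillo and Sorensen are each Grand Cross, so the next rule applies.
Among Castillo and Sorensen, alphabetically by surname: Castillo before Sorensen.
Among Adeyemi, Andersen, Osei, Okafor, Novak and Marchetti, by roll number (higher first): Adeyemi, Andersen and Osei (890) before Okafor (758) before Novak (732) before Marchetti (405).
Adeyemi, Andersen and Osei are each Grand Cross, so the next rule applies.
Among Adeyemi, Andersen and Osei, alphabetically by surname: Adeyemi before Andersen before Osei.
Full order: Castillo, Sorensen, Adeyemi, Andersen, Osei, Okafor, Novak, Marchetti.

Castillo, Sorensen, Adeyemi, Andersen, Osei, Okafor, Novak, Marchetti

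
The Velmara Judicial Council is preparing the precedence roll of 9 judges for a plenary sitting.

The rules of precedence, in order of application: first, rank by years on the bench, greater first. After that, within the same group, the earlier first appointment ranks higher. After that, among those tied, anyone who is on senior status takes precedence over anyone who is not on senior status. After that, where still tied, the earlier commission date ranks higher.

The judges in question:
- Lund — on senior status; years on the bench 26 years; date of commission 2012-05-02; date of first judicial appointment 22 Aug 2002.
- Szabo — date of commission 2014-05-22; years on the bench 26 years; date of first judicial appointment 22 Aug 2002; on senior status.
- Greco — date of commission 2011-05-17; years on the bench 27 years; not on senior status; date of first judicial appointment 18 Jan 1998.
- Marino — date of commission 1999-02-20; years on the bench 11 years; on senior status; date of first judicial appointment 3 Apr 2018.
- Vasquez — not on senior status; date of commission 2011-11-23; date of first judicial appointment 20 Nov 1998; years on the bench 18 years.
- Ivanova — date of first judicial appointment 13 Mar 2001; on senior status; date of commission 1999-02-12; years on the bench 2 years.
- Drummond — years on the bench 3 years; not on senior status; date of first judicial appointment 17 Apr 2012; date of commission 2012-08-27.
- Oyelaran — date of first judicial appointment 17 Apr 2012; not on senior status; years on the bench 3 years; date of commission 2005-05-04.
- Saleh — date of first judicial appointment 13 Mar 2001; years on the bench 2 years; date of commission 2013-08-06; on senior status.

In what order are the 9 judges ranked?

By years on the bench (higher first): Greco (27 years); then Lund and Szabo (both 26 years); then Vasquez (18 years); then Marino (11 years); then Oyelaran and Drummond (both 3 years); then Ivanova and Saleh (both 2 years).
Lund and Szabo both have date of first judicial appointment 22 Aug 2002, so the next rule applies.
Lund and Szabo are each on senior status, so the next rule applies.
Among Lund and Szabo, by date of commission (earlier first): Lund (2012-05-02) before Szabo (2014-05-22).
Oyelaran and Drummond both have date of first judicial appointment 17 Apr 2012, so the next rule applies.
Oyelaran and Drummond are each not on senior status, so the next rule applies.
Among Oyelaran and Drummond, by date of commission (earlier first): Oyelaran (2005-05-04) before Drummond (2012-08-27).
Ivanova and Saleh both have date of first judicial appointment 13 Mar 2001, so the next rule applies.
Ivanova and Saleh are each on senior status, so the next rule applies.
Among Ivanova and Saleh, by date of commission (earlier first): Ivanova (1999-02-12) before Saleh (2013-08-06).
Full order: Greco, Lund, Szabo, Vasquez, Marino, Oyelaran, Drummond, Ivanova, Saleh.

Greco, Lund, Szabo, Vasquez, Marino, Oyelaran, Drummond, Ivanova, Saleh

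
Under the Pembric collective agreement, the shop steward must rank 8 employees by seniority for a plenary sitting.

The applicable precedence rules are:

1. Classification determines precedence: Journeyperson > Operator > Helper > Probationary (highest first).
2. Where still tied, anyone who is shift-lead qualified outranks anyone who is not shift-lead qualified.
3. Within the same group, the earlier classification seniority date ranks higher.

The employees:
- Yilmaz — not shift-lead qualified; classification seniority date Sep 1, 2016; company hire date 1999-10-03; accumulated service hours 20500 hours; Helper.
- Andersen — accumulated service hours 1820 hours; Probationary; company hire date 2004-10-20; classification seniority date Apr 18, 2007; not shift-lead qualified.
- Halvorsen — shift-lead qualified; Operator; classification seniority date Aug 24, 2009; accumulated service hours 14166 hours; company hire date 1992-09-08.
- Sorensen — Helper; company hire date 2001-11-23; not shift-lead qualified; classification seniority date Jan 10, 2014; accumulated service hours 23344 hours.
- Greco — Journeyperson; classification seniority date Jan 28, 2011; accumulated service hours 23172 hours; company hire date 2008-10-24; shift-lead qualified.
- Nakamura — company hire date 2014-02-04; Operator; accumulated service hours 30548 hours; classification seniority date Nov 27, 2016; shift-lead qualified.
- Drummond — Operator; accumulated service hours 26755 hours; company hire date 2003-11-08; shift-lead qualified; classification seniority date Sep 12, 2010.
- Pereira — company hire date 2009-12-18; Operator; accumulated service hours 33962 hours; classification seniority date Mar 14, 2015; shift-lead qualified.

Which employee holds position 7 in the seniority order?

By classification: Greco (Journeyperson); then Halvorsen, Drummond, Pereira and Nakamura (Operator); then Sorensen and Yilmaz (Helper); then Andersen (Probationary).
Halvorsen, Drummond, Pereira and Nakamura are each shift-lead qualified, so the next rule applies.
Among Halvorsen, Drummond, Pereira and Nakamura, by classification seniority date (earlier first): Halvorsen (Aug 24, 2009) before Drummond (Sep 12, 2010) before Pereira (Mar 14, 2015) before Nakamura (Nov 27, 2016).
Sorensen and Yilmaz are each not shift-lead qualified, so the next rule applies.
Among Sorensen and Yilmaz, by classification seniority date (earlier first): Sorensen (Jan 10, 2014) before Yilmaz (Sep 1, 2016).
Order: Greco, Halvorsen, Drummond, Pereira, Nakamura, Sorensen, Yilmaz, Andersen.

Yilmaz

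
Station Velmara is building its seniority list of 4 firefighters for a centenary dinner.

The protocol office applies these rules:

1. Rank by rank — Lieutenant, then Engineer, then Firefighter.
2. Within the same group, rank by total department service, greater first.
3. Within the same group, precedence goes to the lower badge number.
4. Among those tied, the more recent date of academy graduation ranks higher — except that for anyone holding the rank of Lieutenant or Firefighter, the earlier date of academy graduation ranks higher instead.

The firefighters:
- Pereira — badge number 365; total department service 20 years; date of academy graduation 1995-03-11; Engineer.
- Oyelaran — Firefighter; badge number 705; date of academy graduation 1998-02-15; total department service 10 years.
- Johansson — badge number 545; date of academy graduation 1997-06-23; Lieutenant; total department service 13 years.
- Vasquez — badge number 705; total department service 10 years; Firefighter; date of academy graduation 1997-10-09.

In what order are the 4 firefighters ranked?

Johansson, Pereira, Vasquez, Oyelaran

By rank: Johansson (Lieutenant); then Pereira (Engineer); then Vasquez and Oyelaran (Firefighter).
Vasquez and Oyelaran both have total department service 10 years, so the next rule applies.
Vasquez and Oyelaran both have badge number 705, so the next rule applies.
Among Vasquez and Oyelaran, by date of academy graduation (earlier first) (reversed rule for this group): Vasquez (1997-10-09) before Oyelaran (1998-02-15).
Full order: Johansson, Pereira, Vasquez, Oyelaran.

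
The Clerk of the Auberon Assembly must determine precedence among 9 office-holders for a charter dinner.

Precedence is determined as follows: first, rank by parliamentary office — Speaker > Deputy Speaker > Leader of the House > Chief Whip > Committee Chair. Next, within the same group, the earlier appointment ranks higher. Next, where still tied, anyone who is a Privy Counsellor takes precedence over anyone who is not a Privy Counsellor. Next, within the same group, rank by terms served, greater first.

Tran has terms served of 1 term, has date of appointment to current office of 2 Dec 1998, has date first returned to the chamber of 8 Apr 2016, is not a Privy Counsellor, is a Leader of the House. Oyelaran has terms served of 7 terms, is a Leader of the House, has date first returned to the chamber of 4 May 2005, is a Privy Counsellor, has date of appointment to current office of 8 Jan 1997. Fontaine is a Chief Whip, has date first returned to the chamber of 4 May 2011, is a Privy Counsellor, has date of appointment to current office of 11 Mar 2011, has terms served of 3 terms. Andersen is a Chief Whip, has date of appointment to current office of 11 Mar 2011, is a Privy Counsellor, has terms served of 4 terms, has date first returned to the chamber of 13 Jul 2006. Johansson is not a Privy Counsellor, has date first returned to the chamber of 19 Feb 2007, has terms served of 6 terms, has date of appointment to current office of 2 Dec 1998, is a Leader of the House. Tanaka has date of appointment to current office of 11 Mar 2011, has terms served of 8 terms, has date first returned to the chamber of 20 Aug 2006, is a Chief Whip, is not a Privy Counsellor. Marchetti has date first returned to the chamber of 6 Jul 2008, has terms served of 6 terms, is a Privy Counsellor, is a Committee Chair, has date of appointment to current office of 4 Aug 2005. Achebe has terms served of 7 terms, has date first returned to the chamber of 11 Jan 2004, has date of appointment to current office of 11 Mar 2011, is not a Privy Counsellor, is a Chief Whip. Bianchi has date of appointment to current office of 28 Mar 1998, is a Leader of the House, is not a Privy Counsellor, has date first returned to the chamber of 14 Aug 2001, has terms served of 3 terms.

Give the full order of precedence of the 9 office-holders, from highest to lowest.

By parliamentary office: Oyelaran, Bianchi, Johansson and Tran (Leader of the House); then Andersen, Fontaine, Tanaka and Achebe (Chief Whip); then Marchetti (Committee Chair).
Among Oyelaran, Bianchi, Johansson and Tran, by date of appointment to current office (earlier first): Oyelaran (8 Jan 1997) before Bianchi (28 Mar 1998) before Johansson and Tran (2 Dec 1998).
Johansson and Tran are each not a Privy Counsellor, so the next rule applies.
Among Johansson and Tran, by terms served (higher first): Johansson (6 terms) before Tran (1 term).
Andersen, Fontaine, Tanaka and Achebe all have date of appointment to current office 11 Mar 2011, so the next rule applies.
Among Andersen, Fontaine, Tanaka and Achebe, a Privy Counsellor before not a Privy Counsellor: Andersen and Fontaine (a Privy Counsellor) before Tanaka and Achebe (not a Privy Counsellor).
Among Andersen and Fontaine, by terms served (higher first): Andersen (4 terms) before Fontaine (3 terms).
Among Tanaka and Achebe, by terms served (higher first): Tanaka (8 terms) before Achebe (7 terms).
Full order: Oyelaran, Bianchi, Johansson, Tran, Andersen, Fontaine, Tanaka, Achebe, Marchetti.

Oyelaran, Bianchi, Johansson, Tran, Andersen, Fontaine, Tanaka, Achebe, Marchetti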